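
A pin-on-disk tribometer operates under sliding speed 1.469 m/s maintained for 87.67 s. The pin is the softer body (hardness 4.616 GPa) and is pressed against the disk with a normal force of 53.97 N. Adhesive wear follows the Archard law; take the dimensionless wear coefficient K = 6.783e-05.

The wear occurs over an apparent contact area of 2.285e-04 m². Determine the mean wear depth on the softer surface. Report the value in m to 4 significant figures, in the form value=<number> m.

Intermediates are printed rounded. All working math holds exact precision. Rounded just once, at 4 significant digits.
Distance L = v·t = 1.469 m/s × 87.67 s = 128.8 m.
Hardness H = 4.616 GPa = 4.616e+09 Pa.
As SI base values: W = 53.97 N, H = 4.616e+09 Pa, K = 6.783e-05.
Wear volume V = K·W·L/H = 6.783e-05 · 53.97 · 128.8 / 4.616e+09 = 1.021e-10 m³.
Mean depth h = V/A = 1.021e-10 / 2.285e-04 = 4.470e-07 m.

value=4.470e-07 m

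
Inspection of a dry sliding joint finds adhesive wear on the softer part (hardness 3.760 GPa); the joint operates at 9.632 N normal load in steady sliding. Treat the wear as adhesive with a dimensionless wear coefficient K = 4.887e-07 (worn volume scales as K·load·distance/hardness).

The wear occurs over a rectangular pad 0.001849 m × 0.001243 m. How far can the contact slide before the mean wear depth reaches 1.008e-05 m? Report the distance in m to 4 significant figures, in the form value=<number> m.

value=1.851e+04 m

The intermediates are printed rounded, and each operation maintains full float precision, and one last rounding to four significant figures.
Hardness H = 3.760 GPa = 3.760e+09 Pa.
Contact area A = 0.001849 m × 0.001243 m = 2.298e-06 m².
As SI base values: W = 9.632 N, H = 3.760e+09 Pa, K = 4.887e-07.
Allowed volume V_lim = h_lim·A = 1.008e-05 · 2.298e-06 = 2.317e-11 m³.
Life L = V_lim·H/(K·W) = 2.317e-11 · 3.760e+09 / (4.887e-07 · 9.632) = 1.851e+04 m.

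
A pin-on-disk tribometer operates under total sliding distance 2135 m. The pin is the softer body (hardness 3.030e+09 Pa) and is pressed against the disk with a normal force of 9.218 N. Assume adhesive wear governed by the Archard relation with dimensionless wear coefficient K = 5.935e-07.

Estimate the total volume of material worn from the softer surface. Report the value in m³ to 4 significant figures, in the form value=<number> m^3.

value=3.855e-12 m^3

All arithmetic carries full precision; intermediates appear rounded; a lone final rounding: 4 significant figures.
In SI base units: W = 9.218 N, H = 3.030e+09 Pa, K = 5.935e-07.
The Archard volume V = K·W·L/H = 5.935e-07 · 9.218 · 2135 / 3.030e+09 = 3.855e-12 m³.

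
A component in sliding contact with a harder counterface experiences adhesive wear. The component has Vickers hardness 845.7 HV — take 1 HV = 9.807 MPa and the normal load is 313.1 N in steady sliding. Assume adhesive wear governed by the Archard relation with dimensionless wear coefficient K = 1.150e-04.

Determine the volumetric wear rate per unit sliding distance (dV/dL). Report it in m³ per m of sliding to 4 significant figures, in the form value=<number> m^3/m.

The intermediates are shown rounded. The computation holds full precision. Rounded once at the end to four significant figures.
Convert: Hardness H = 845.7 HV × 9.807 MPa/HV = 8294 MPa = 8.294e+09 Pa.
As SI base values: W = 313.1 N, H = 8.294e+09 Pa, K = 1.150e-04.
Rate of wear dV/dL = K·W/H: 1.150e-04 · 313.1 / 8.294e+09 = 4.341e-12 m³/m.

value=4.341e-12 m^3/m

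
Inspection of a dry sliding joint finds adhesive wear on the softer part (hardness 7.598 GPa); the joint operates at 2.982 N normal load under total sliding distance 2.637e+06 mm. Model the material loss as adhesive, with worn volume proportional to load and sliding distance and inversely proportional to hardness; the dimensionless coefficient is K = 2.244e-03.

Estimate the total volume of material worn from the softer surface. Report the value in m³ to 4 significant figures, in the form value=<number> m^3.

value=2.322e-09 m^3

Displayed values are rounded. All working math carries exact precision — one final rounding: 4 significant digits.
Path length L = 2.637e+06 mm = 2637 m.
Hardness H = 7.598 GPa = 7.598e+09 Pa.
As SI base values: W = 2.982 N, H = 7.598e+09 Pa, K = 2.244e-03.
Volume removed: V = K·W·L/H = 2.244e-03 · 2.982 · 2637 / 7.598e+09 = 2.322e-09 m³.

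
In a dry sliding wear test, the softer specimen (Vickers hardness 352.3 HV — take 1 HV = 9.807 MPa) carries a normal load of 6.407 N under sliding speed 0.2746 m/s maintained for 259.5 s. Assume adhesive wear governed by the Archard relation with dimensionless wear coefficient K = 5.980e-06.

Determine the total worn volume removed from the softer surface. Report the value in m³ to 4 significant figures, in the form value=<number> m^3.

The computation carries full float precision; the intermediates are displayed rounded. Rounded once at the end to 4 significant digits.
Distance covered L = v·t = 0.2746 m/s × 259.5 s = 71.26 m.
Hardness H = 352.3 HV × 9.807 MPa/HV = 3455 MPa = 3.455e+09 Pa.
Collected in SI base units: W = 6.407 N, H = 3.455e+09 Pa, K = 5.980e-06.
By Archard's law, V = K·W·L/H = 5.980e-06 · 6.407 · 71.26 / 3.455e+09 = 7.902e-13 m³.

value=7.902e-13 m^3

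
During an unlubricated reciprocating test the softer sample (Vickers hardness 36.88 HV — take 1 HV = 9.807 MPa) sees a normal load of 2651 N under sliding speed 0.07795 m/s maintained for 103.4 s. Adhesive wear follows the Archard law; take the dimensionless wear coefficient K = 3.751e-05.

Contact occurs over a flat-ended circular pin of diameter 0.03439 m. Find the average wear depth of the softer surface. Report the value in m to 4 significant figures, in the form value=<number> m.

The intermediates appear rounded; each operation keeps exact precision — rounded just once: 4 significant digits.
Convert: The distance L = v·t = 0.07795 m/s × 103.4 s = 8.060 m.
Convert: Hardness H = 36.88 HV × 9.807 MPa/HV = 361.7 MPa = 3.617e+08 Pa.
Convert: Contact area A = π·d²/4 = π·(0.03439 m)²/4 = 9.289e-04 m².
In SI base units: W = 2651 N, H = 3.617e+08 Pa, K = 3.751e-05.
Worn volume V = K·W·L/H = 3.751e-05 · 2651 · 8.060 / 3.617e+08 = 2.216e-09 m³.
Mean depth h = V/A = 2.216e-09 / 9.289e-04 = 2.386e-06 m.

value=2.386e-06 m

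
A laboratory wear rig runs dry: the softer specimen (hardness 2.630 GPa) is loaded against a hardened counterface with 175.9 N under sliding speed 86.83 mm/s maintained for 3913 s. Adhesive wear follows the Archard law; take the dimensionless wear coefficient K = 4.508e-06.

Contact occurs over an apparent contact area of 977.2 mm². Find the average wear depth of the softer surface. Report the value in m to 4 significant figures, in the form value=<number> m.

The algebra holds exact precision, and the intermediates appear rounded; rounded just once to four significant digits.
Sliding speed v = 86.83 mm/s = 0.08683 m/s. Total distance L = v·t = 0.08683 m/s × 3913 s = 339.8 m.
Hardness H = 2.630 GPa = 2.630e+09 Pa.
Contact area A = 977.2 mm² = 9.772e-04 m².
Expressed in SI base units: W = 175.9 N, H = 2.630e+09 Pa, K = 4.508e-06.
By Archard's law, V = K·W·L/H = 4.508e-06 · 175.9 · 339.8 / 2.630e+09 = 1.024e-10 m³.
Wear depth h = V/A = 1.024e-10 / 9.772e-04 = 1.048e-07 m.

value=1.048e-07 m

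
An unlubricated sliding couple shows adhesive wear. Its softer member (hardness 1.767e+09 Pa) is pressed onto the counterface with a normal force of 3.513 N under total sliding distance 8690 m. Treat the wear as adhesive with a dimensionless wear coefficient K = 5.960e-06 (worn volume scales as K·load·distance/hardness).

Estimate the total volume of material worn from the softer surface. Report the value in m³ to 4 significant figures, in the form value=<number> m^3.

The algebra holds exact precision, and intermediate values are printed rounded; a lone final rounding: 4 significant figures.
SI base units throughout: W = 3.513 N, H = 1.767e+09 Pa, K = 5.960e-06.
By Archard's law, V = K·W·L/H = 5.960e-06 · 3.513 · 8690 / 1.767e+09 = 1.030e-10 m³.

value=1.030e-10 m^3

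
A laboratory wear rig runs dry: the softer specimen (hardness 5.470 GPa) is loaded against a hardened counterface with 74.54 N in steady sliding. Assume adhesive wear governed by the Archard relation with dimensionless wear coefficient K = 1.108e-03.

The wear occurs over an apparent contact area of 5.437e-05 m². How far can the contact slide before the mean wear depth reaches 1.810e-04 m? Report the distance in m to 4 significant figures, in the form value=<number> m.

Intermediates are displayed rounded — the computation holds full float precision — one last rounding to four significant figures.
Hardness H = 5.470 GPa = 5.470e+09 Pa.
As SI base values: W = 74.54 N, H = 5.470e+09 Pa, K = 1.108e-03.
Permissible volume V_lim = h_lim·A = 1.810e-04 · 5.437e-05 = 9.841e-09 m³.
So the life L = V_lim·H/(K·W) = 9.841e-09 · 5.470e+09 / (1.108e-03 · 74.54) = 651.8 m.

value=651.8 m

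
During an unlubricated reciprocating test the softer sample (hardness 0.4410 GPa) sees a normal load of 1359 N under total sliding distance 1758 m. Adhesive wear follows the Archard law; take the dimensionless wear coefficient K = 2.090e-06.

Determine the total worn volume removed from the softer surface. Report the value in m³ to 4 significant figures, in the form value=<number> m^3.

value=1.132e-08 m^3

The intermediates are shown rounded; each operation holds full float precision, and a lone final rounding to 4 significant figures.
Convert: Hardness H = 0.4410 GPa = 4.410e+08 Pa.
Collected in SI base units: W = 1359 N, H = 4.410e+08 Pa, K = 2.090e-06.
Apply Archard: V = K·W·L/H = 2.090e-06 · 1359 · 1758 / 4.410e+08 = 1.132e-08 m³.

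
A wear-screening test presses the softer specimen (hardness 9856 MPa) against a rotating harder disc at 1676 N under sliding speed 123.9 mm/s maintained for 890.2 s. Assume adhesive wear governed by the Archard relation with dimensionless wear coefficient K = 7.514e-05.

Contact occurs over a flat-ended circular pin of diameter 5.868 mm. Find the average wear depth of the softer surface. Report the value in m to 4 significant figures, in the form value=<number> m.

value=5.211e-05 m

Each operation keeps full float precision, and intermediate values appear rounded, and a lone final rounding to four significant figures.
Convert: Sliding speed v = 123.9 mm/s = 0.1239 m/s. The distance L = v·t = 0.1239 m/s × 890.2 s = 110.3 m.
Convert: Hardness H = 9856 MPa = 9.856e+09 Pa.
Convert: Pin diameter d = 5.868 mm = 0.005868 m. Contact area A = π·d²/4 = π·(0.005868 m)²/4 = 2.704e-05 m².
Collected in SI base units: W = 1676 N, H = 9.856e+09 Pa, K = 7.514e-05.
Worn volume V = K·W·L/H = 7.514e-05 · 1676 · 110.3 / 9.856e+09 = 1.409e-09 m³.
Average depth h = V/A = 1.409e-09 / 2.704e-05 = 5.211e-05 m.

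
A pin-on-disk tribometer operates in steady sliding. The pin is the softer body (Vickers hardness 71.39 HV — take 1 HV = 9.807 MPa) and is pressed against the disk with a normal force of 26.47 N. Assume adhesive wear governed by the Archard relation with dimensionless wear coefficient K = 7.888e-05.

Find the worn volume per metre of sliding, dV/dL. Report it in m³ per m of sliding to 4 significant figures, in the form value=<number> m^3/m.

The algebra keeps exact precision; intermediate values are shown rounded, and one final rounding, at four significant digits.
Convert: Hardness H = 71.39 HV × 9.807 MPa/HV = 700.1 MPa = 7.001e+08 Pa.
Expressed in SI base units: W = 26.47 N, H = 7.001e+08 Pa, K = 7.888e-05.
Rate of wear dV/dL = K·W/H, per unit distance: 7.888e-05 · 26.47 / 7.001e+08 = 2.982e-12 m³/m.

value=2.982e-12 m^3/m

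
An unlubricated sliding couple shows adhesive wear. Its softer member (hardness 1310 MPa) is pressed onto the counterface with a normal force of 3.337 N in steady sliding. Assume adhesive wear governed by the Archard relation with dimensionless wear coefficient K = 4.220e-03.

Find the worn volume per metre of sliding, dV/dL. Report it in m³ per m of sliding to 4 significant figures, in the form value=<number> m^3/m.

value=1.075e-11 m^3/m

All arithmetic carries full precision; shown intermediates are rounded; a lone final rounding: 4 significant figures.
Hardness H = 1310 MPa = 1.310e+09 Pa.
In SI base units, W = 3.337 N, H = 1.310e+09 Pa, K = 4.220e-03.
Sliding wear rate dV/dL = K·W/H, per unit distance: 4.220e-03 · 3.337 / 1.310e+09 = 1.075e-11 m³/m.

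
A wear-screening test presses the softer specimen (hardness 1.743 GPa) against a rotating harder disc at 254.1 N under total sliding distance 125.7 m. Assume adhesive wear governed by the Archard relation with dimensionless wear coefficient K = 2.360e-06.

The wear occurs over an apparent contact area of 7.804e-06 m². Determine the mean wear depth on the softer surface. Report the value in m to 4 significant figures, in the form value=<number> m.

value=5.542e-06 m

The intermediates are shown rounded — each operation maintains exact precision; one final rounding to four significant figures.
Hardness H = 1.743 GPa = 1.743e+09 Pa.
In SI base units, W = 254.1 N, H = 1.743e+09 Pa, K = 2.360e-06.
Archard volume V = K·W·L/H = 2.360e-06 · 254.1 · 125.7 / 1.743e+09 = 4.325e-11 m³.
Wear depth h = V/A = 4.325e-11 / 7.804e-06 = 5.542e-06 m.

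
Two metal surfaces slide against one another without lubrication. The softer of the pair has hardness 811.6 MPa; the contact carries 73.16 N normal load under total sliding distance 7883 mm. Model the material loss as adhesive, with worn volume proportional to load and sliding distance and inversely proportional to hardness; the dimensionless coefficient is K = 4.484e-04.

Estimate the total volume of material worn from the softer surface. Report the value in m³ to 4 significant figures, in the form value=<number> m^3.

All arithmetic carries full precision; the intermediates are shown rounded. Rounded just once, at 4 significant digits.
Total distance L = 7883 mm = 7.883 m.
Hardness H = 811.6 MPa = 8.116e+08 Pa.
Working in SI base units: W = 73.16 N, H = 8.116e+08 Pa, K = 4.484e-04.
By Archard's law, V = K·W·L/H = 4.484e-04 · 73.16 · 7.883 / 8.116e+08 = 3.186e-10 m³.

value=3.186e-10 m^3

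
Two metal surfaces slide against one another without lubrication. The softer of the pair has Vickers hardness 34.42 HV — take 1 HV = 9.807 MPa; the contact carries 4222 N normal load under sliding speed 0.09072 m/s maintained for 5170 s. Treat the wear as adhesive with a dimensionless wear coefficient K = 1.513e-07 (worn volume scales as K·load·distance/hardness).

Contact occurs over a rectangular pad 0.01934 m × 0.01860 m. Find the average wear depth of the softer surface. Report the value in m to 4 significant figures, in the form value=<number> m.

value=2.467e-06 m

Intermediates are printed rounded; all arithmetic keeps full precision — rounded just once, at 4 significant figures.
Convert: Sliding distance L = v·t = 0.09072 m/s × 5170 s = 469.0 m.
Convert: Hardness H = 34.42 HV × 9.807 MPa/HV = 337.6 MPa = 3.376e+08 Pa.
Convert: Contact area A = 0.01934 m × 0.01860 m = 3.597e-04 m².
Expressed in SI base units: W = 4222 N, H = 3.376e+08 Pa, K = 1.513e-07.
Worn volume V = K·W·L/H = 1.513e-07 · 4222 · 469.0 / 3.376e+08 = 8.876e-10 m³.
Depth of wear h = V/A = 8.876e-10 / 3.597e-04 = 2.467e-06 m.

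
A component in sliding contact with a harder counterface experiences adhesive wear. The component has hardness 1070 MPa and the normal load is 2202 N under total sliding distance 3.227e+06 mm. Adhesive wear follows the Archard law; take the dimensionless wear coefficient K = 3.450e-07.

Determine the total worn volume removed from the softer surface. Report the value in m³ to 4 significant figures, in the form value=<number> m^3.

Intermediates are printed rounded, and all working math runs at full float precision — one final rounding, at four significant digits.
Convert: Distance covered L = 3.227e+06 mm = 3227 m.
Convert: Hardness H = 1070 MPa = 1.070e+09 Pa.
Expressed in SI base units: W = 2202 N, H = 1.070e+09 Pa, K = 3.450e-07.
The Archard volume V = K·W·L/H = 3.450e-07 · 2202 · 3227 / 1.070e+09 = 2.291e-09 m³.

value=2.291e-09 m^3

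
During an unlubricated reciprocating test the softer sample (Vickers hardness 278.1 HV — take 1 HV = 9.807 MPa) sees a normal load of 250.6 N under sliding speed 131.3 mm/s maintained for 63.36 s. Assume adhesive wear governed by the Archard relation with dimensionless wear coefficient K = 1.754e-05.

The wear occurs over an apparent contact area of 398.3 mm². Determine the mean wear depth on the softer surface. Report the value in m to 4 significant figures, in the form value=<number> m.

The intermediates are shown rounded — every step maintains full precision; rounded just once: 4 significant figures.
Sliding speed v = 131.3 mm/s = 0.1313 m/s. Distance covered L = v·t = 0.1313 m/s × 63.36 s = 8.319 m.
Hardness H = 278.1 HV × 9.807 MPa/HV = 2727 MPa = 2.727e+09 Pa.
Contact area A = 398.3 mm² = 3.983e-04 m².
As SI base values: W = 250.6 N, H = 2.727e+09 Pa, K = 1.754e-05.
Wear volume V = K·W·L/H = 1.754e-05 · 250.6 · 8.319 / 2.727e+09 = 1.341e-11 m³.
Depth h = V/A = 1.341e-11 / 3.983e-04 = 3.366e-08 m.

value=3.366e-08 m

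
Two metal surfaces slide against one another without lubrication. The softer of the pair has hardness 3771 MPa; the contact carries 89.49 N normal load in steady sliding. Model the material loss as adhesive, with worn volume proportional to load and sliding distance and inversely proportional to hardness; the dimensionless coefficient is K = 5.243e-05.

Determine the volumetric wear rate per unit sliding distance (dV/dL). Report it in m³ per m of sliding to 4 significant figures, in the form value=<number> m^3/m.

value=1.244e-12 m^3/m

Displayed values are rounded, and all working math keeps exact precision. Rounded just once, at four significant digits.
Convert: Hardness H = 3771 MPa = 3.771e+09 Pa.
In SI base units: W = 89.49 N, H = 3.771e+09 Pa, K = 5.243e-05.
Wear rate dV/dL = K·W/H (no L dependence): 5.243e-05 · 89.49 / 3.771e+09 = 1.244e-12 m³/m.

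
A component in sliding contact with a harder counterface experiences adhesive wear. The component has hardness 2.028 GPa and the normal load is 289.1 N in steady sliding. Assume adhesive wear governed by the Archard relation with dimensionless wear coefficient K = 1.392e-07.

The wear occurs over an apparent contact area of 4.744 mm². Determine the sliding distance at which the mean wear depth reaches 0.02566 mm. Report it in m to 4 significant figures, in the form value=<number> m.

Intermediates appear rounded, and the computation maintains full precision. Rounded just once to four significant figures.
Convert: Hardness H = 2.028 GPa = 2.028e+09 Pa.
Convert: Contact area A = 4.744 mm² = 4.744e-06 m².
Convert: Depth limit h_lim = 0.02566 mm = 2.566e-05 m.
Working in SI base units: W = 289.1 N, H = 2.028e+09 Pa, K = 1.392e-07.
Permissible volume V_lim = h_lim·A = 2.566e-05 · 4.744e-06 = 1.217e-10 m³.
Thus life L = V_lim·H/(K·W) = 1.217e-10 · 2.028e+09 / (1.392e-07 · 289.1) = 6135 m.

value=6135 m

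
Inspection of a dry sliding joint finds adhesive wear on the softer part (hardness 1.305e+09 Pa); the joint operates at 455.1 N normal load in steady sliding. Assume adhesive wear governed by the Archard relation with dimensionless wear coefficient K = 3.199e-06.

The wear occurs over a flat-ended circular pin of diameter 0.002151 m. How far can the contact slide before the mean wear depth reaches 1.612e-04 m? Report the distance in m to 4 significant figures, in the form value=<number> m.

Intermediates appear rounded, and all working math holds exact precision. Rounded once at the end to 4 significant figures.
Contact area A = π·d²/4 = π·(0.002151 m)²/4 = 3.634e-06 m².
Restated in SI base units: W = 455.1 N, H = 1.305e+09 Pa, K = 3.199e-06.
Volume at the limit: V_lim = h_lim·A = 1.612e-04 · 3.634e-06 = 5.858e-10 m³.
Thus life L = V_lim·H/(K·W) = 5.858e-10 · 1.305e+09 / (3.199e-06 · 455.1) = 525.1 m.

value=525.1 m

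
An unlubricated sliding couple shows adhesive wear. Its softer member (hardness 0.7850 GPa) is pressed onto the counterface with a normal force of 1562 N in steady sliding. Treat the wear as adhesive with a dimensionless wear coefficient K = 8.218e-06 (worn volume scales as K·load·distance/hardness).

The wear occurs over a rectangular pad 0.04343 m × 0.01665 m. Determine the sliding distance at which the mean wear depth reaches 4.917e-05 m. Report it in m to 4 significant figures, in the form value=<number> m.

The computation carries full float precision; intermediates are printed rounded; a lone final rounding to four significant figures.
Convert: Hardness H = 0.7850 GPa = 7.850e+08 Pa.
Convert: Contact area A = 0.04343 m × 0.01665 m = 7.231e-04 m².
Working in SI base units: W = 1562 N, H = 7.850e+08 Pa, K = 8.218e-06.
Allowed volume V_lim = h_lim·A = 4.917e-05 · 7.231e-04 = 3.556e-08 m³.
Sliding life L = V_lim·H/(K·W) = 3.556e-08 · 7.850e+08 / (8.218e-06 · 1562) = 2174 m.

value=2174 m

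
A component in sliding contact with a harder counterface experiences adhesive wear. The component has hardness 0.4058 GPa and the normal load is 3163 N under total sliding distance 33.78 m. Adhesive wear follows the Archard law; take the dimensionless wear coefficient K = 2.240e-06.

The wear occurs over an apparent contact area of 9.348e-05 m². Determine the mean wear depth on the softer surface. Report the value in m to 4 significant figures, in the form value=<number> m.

All arithmetic holds full precision — displayed values are rounded, and one last rounding, at four significant figures.
Convert: Hardness H = 0.4058 GPa = 4.058e+08 Pa.
As SI base values: W = 3163 N, H = 4.058e+08 Pa, K = 2.240e-06.
Worn volume V = K·W·L/H = 2.240e-06 · 3163 · 33.78 / 4.058e+08 = 5.898e-10 m³.
Wear depth h = V/A = 5.898e-10 / 9.348e-05 = 6.309e-06 m.

value=6.309e-06 m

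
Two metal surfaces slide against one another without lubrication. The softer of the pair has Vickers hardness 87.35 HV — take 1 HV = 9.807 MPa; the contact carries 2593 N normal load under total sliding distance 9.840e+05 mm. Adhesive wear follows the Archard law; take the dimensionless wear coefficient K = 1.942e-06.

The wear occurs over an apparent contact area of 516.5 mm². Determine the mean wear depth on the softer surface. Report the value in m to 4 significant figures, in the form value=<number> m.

value=1.120e-05 m

Every step runs at full precision — the intermediates are shown rounded — rounded once at the end, at four significant figures.
Convert: Sliding distance L = 9.840e+05 mm = 984.0 m.
Convert: Hardness H = 87.35 HV × 9.807 MPa/HV = 856.6 MPa = 8.566e+08 Pa.
Convert: Contact area A = 516.5 mm² = 5.165e-04 m².
As SI base values: W = 2593 N, H = 8.566e+08 Pa, K = 1.942e-06.
The Archard volume V = K·W·L/H = 1.942e-06 · 2593 · 984.0 / 8.566e+08 = 5.784e-09 m³.
Depth h = V/A = 5.784e-09 / 5.165e-04 = 1.120e-05 m.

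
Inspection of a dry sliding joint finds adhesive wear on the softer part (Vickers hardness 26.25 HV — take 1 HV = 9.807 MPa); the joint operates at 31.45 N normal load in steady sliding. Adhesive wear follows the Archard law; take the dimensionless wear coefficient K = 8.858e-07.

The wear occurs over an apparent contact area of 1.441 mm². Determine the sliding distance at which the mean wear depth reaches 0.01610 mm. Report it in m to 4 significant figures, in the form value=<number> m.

value=214.4 m

Intermediates are shown rounded; all working math runs at full precision, and one final rounding: four significant figures.
Hardness H = 26.25 HV × 9.807 MPa/HV = 257.4 MPa = 2.574e+08 Pa.
Contact area A = 1.441 mm² = 1.441e-06 m².
Depth limit h_lim = 0.01610 mm = 1.610e-05 m.
As SI base values: W = 31.45 N, H = 2.574e+08 Pa, K = 8.858e-07.
Wearable volume V_lim = h_lim·A = 1.610e-05 · 1.441e-06 = 2.320e-11 m³.
Inverting, life L = V_lim·H/(K·W) = 2.320e-11 · 2.574e+08 / (8.858e-07 · 31.45) = 214.4 m.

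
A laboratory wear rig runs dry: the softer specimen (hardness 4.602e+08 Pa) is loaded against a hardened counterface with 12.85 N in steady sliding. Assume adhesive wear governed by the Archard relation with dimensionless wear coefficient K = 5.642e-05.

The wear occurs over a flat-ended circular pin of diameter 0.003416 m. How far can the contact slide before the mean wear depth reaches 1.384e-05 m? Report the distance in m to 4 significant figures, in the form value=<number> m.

All arithmetic maintains exact precision — intermediate values are printed rounded. Rounded just once to four significant digits.
Convert: Contact area A = π·d²/4 = π·(0.003416 m)²/4 = 9.165e-06 m².
Collected in SI base units: W = 12.85 N, H = 4.602e+08 Pa, K = 5.642e-05.
Permissible volume V_lim = h_lim·A = 1.384e-05 · 9.165e-06 = 1.268e-10 m³.
Thus life L = V_lim·H/(K·W) = 1.268e-10 · 4.602e+08 / (5.642e-05 · 12.85) = 80.51 m.

value=80.51 m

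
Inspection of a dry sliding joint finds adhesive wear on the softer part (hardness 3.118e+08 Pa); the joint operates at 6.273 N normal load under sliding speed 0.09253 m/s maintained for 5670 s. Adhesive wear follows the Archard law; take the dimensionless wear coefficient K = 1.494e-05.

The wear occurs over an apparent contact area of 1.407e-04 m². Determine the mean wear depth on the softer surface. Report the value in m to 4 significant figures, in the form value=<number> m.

All arithmetic keeps full float precision, and the intermediates are printed rounded, and a lone final rounding, at 4 significant digits.
Total distance L = v·t = 0.09253 m/s × 5670 s = 524.6 m.
Working in SI base units: W = 6.273 N, H = 3.118e+08 Pa, K = 1.494e-05.
By Archard's law, V = K·W·L/H = 1.494e-05 · 6.273 · 524.6 / 3.118e+08 = 1.577e-10 m³.
Mean depth h = V/A = 1.577e-10 / 1.407e-04 = 1.121e-06 m.

value=1.121e-06 m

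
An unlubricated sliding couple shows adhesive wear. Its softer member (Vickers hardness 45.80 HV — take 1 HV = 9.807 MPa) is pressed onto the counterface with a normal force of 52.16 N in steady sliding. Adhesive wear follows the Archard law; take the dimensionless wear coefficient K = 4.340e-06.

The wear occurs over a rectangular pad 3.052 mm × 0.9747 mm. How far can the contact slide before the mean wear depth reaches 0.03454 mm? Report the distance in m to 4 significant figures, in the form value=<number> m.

value=203.9 m

Intermediate values appear rounded — the algebra holds full float precision, and one final rounding, at four significant digits.
Convert: Hardness H = 45.80 HV × 9.807 MPa/HV = 449.2 MPa = 4.492e+08 Pa.
Convert: Pad sides 3.052 mm × 0.9747 mm = 3.052e-03 m × 9.747e-04 m. Contact area A = 3.052e-03 m × 9.747e-04 m = 2.975e-06 m².
Convert: Depth limit h_lim = 0.03454 mm = 3.454e-05 m.
Expressed in SI base units: W = 52.16 N, H = 4.492e+08 Pa, K = 4.340e-06.
Limit volume V_lim = h_lim·A = 3.454e-05 · 2.975e-06 = 1.027e-10 m³.
Inverting, life L = V_lim·H/(K·W) = 1.027e-10 · 4.492e+08 / (4.340e-06 · 52.16) = 203.9 m.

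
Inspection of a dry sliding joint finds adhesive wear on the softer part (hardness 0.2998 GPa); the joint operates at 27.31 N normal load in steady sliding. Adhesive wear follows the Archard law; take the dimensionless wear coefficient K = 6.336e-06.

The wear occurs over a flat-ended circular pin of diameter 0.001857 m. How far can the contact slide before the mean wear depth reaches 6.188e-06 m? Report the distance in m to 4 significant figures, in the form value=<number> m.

Shown intermediates are rounded; all arithmetic keeps full precision; rounded once at the end to four significant figures.
Convert: Hardness H = 0.2998 GPa = 2.998e+08 Pa.
Convert: Contact area A = π·d²/4 = π·(0.001857 m)²/4 = 2.708e-06 m².
Restated in SI base units: W = 27.31 N, H = 2.998e+08 Pa, K = 6.336e-06.
Wearable volume V_lim = h_lim·A = 6.188e-06 · 2.708e-06 = 1.676e-11 m³.
Life L = V_lim·H/(K·W) = 1.676e-11 · 2.998e+08 / (6.336e-06 · 27.31) = 29.04 m.

value=29.04 m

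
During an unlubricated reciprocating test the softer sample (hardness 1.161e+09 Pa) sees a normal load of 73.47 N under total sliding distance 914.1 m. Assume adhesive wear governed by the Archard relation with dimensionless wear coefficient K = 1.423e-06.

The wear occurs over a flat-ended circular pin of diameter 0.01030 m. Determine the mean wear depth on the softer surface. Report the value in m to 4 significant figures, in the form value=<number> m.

value=9.879e-07 m

Displayed values are rounded — the computation runs at full precision. Rounded just once, at 4 significant digits.
Convert: Contact area A = π·d²/4 = π·(0.01030 m)²/4 = 8.332e-05 m².
As SI base values: W = 73.47 N, H = 1.161e+09 Pa, K = 1.423e-06.
By Archard's law, V = K·W·L/H = 1.423e-06 · 73.47 · 914.1 / 1.161e+09 = 8.231e-11 m³.
Wear depth h = V/A = 8.231e-11 / 8.332e-05 = 9.879e-07 m.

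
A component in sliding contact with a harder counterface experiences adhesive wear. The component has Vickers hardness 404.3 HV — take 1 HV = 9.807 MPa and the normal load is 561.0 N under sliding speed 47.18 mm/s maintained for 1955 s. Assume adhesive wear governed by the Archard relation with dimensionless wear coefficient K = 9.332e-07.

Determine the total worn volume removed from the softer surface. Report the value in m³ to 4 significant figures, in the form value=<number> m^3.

The intermediates are printed rounded. The computation runs at full precision; rounded once at the end, at four significant digits.
Convert: Sliding speed v = 47.18 mm/s = 0.04718 m/s. Sliding distance L = v·t = 0.04718 m/s × 1955 s = 92.24 m.
Convert: Hardness H = 404.3 HV × 9.807 MPa/HV = 3965 MPa = 3.965e+09 Pa.
Collected in SI base units: W = 561.0 N, H = 3.965e+09 Pa, K = 9.332e-07.
The Archard volume V = K·W·L/H = 9.332e-07 · 561.0 · 92.24 / 3.965e+09 = 1.218e-11 m³.

value=1.218e-11 m^3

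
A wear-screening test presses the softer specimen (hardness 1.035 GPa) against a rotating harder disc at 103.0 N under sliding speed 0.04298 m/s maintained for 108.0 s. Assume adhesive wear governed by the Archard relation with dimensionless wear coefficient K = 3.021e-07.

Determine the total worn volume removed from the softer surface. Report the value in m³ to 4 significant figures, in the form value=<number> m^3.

All arithmetic carries exact precision. Intermediates appear rounded. Rounded just once to four significant figures.
Convert: Path length L = v·t = 0.04298 m/s × 108.0 s = 4.642 m.
Convert: Hardness H = 1.035 GPa = 1.035e+09 Pa.
SI base units throughout: W = 103.0 N, H = 1.035e+09 Pa, K = 3.021e-07.
Apply Archard: V = K·W·L/H = 3.021e-07 · 103.0 · 4.642 / 1.035e+09 = 1.396e-13 m³.

value=1.396e-13 m^3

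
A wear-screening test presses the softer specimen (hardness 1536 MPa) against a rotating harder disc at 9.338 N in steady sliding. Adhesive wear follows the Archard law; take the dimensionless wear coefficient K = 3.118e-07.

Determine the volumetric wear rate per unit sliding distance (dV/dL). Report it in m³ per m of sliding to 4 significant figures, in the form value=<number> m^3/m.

The intermediates appear rounded — each operation holds exact precision; one final rounding: four significant digits.
Hardness H = 1536 MPa = 1.536e+09 Pa.
SI base units throughout: W = 9.338 N, H = 1.536e+09 Pa, K = 3.118e-07.
Sliding wear rate dV/dL = K·W/H (no L dependence): 3.118e-07 · 9.338 / 1.536e+09 = 1.896e-15 m³/m.

value=1.896e-15 m^3/m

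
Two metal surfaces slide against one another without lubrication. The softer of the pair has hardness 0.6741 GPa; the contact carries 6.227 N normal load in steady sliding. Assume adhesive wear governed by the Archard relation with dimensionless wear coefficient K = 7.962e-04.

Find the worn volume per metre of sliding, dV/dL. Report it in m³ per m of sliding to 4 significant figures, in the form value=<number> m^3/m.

Intermediates are shown rounded, and all arithmetic maintains full precision — rounded just once, at 4 significant figures.
Hardness H = 0.6741 GPa = 6.741e+08 Pa.
SI base units throughout: W = 6.227 N, H = 6.741e+08 Pa, K = 7.962e-04.
Wear rate dV/dL = K·W/H (independent of L): 7.962e-04 · 6.227 / 6.741e+08 = 7.355e-12 m³/m.

value=7.355e-12 m^3/m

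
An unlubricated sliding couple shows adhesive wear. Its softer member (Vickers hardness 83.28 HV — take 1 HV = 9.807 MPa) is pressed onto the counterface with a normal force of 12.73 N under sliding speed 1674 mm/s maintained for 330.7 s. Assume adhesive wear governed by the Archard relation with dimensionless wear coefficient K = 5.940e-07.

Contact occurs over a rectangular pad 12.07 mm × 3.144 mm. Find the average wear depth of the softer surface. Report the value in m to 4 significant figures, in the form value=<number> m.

value=1.351e-07 m

Intermediates are displayed rounded — the algebra holds exact precision. Rounded once at the end: 4 significant digits.
Convert: Sliding speed v = 1674 mm/s = 1.674 m/s. Distance covered L = v·t = 1.674 m/s × 330.7 s = 553.6 m.
Convert: Hardness H = 83.28 HV × 9.807 MPa/HV = 816.7 MPa = 8.167e+08 Pa.
Convert: Pad sides 12.07 mm × 3.144 mm = 0.01207 m × 0.003144 m. Contact area A = 0.01207 m × 0.003144 m = 3.795e-05 m².
Collected in SI base units: W = 12.73 N, H = 8.167e+08 Pa, K = 5.940e-07.
Apply Archard: V = K·W·L/H = 5.940e-07 · 12.73 · 553.6 / 8.167e+08 = 5.125e-12 m³.
Mean depth h = V/A = 5.125e-12 / 3.795e-05 = 1.351e-07 m.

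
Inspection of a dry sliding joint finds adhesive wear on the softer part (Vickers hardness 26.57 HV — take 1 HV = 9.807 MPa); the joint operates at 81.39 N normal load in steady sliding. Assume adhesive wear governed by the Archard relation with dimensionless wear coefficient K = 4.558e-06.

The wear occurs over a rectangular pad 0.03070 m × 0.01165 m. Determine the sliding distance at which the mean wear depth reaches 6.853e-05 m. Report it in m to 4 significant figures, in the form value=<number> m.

Each operation carries full float precision. Intermediate values are shown rounded, and one final rounding: 4 significant figures.
Convert: Hardness H = 26.57 HV × 9.807 MPa/HV = 260.6 MPa = 2.606e+08 Pa.
Convert: Contact area A = 0.03070 m × 0.01165 m = 3.577e-04 m².
Restated in SI base units: W = 81.39 N, H = 2.606e+08 Pa, K = 4.558e-06.
Wearable volume V_lim = h_lim·A = 6.853e-05 · 3.577e-04 = 2.451e-08 m³.
Thus life L = V_lim·H/(K·W) = 2.451e-08 · 2.606e+08 / (4.558e-06 · 81.39) = 1.722e+04 m.

value=1.722e+04 m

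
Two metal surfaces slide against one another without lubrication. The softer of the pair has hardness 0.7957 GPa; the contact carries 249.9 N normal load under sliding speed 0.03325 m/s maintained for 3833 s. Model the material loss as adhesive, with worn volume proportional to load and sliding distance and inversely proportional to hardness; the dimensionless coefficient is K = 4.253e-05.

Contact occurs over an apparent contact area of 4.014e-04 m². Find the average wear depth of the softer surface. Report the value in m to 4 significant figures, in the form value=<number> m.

value=4.241e-06 m

Every step holds full precision. The intermediates are printed rounded. Rounded just once: four significant digits.
Convert: Distance L = v·t = 0.03325 m/s × 3833 s = 127.4 m.
Convert: Hardness H = 0.7957 GPa = 7.957e+08 Pa.
SI base units throughout: W = 249.9 N, H = 7.957e+08 Pa, K = 4.253e-05.
Apply Archard: V = K·W·L/H = 4.253e-05 · 249.9 · 127.4 / 7.957e+08 = 1.702e-09 m³.
Mean depth h = V/A = 1.702e-09 / 4.014e-04 = 4.241e-06 m.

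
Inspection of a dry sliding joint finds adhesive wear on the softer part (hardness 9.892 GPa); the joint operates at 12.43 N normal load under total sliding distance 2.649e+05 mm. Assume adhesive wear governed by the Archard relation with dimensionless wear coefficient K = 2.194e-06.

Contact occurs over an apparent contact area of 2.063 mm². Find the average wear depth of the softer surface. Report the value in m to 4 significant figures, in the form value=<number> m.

The algebra holds full precision; intermediate values are displayed rounded, and rounded just once: four significant figures.
Convert: Distance L = 2.649e+05 mm = 264.9 m.
Convert: Hardness H = 9.892 GPa = 9.892e+09 Pa.
Convert: Contact area A = 2.063 mm² = 2.063e-06 m².
In SI base units: W = 12.43 N, H = 9.892e+09 Pa, K = 2.194e-06.
Wear volume V = K·W·L/H = 2.194e-06 · 12.43 · 264.9 / 9.892e+09 = 7.303e-13 m³.
Depth of wear h = V/A = 7.303e-13 / 2.063e-06 = 3.540e-07 m.

value=3.540e-07 m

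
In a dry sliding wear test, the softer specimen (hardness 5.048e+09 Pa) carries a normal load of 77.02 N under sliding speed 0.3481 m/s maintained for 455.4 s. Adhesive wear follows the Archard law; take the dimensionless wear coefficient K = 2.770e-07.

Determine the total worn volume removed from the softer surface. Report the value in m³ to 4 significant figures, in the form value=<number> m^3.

Shown intermediates are rounded; all working math maintains exact precision, and one final rounding: four significant figures.
Distance covered L = v·t = 0.3481 m/s × 455.4 s = 158.5 m.
Restated in SI base units: W = 77.02 N, H = 5.048e+09 Pa, K = 2.770e-07.
The Archard volume V = K·W·L/H = 2.770e-07 · 77.02 · 158.5 / 5.048e+09 = 6.700e-13 m³.

value=6.700e-13 m^3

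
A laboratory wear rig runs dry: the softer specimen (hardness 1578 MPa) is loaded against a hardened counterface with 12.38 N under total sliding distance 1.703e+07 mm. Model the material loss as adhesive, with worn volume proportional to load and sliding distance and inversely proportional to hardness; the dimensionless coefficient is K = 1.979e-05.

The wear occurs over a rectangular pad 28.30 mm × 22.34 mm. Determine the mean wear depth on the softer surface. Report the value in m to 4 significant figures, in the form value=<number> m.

value=4.182e-06 m

The intermediates appear rounded. The algebra holds full precision; a lone final rounding: four significant digits.
Convert: The distance L = 1.703e+07 mm = 1.703e+04 m.
Convert: Hardness H = 1578 MPa = 1.578e+09 Pa.
Convert: Pad sides 28.30 mm × 22.34 mm = 0.02830 m × 0.02234 m. Contact area A = 0.02830 m × 0.02234 m = 6.322e-04 m².
In SI base units, W = 12.38 N, H = 1.578e+09 Pa, K = 1.979e-05.
Archard relation: V = K·W·L/H = 1.979e-05 · 12.38 · 1.703e+04 / 1.578e+09 = 2.644e-09 m³.
Wear depth h = V/A = 2.644e-09 / 6.322e-04 = 4.182e-06 m.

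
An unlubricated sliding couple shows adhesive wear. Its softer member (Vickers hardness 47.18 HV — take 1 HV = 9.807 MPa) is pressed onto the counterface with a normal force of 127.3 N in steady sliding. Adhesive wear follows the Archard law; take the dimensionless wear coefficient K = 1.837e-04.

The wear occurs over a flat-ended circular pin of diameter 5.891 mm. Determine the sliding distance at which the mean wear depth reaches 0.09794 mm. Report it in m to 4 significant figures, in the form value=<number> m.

All working math runs at full precision — intermediate values are displayed rounded; a single final rounding, at four significant figures.
Convert: Hardness H = 47.18 HV × 9.807 MPa/HV = 462.7 MPa = 4.627e+08 Pa.
Convert: Pin diameter d = 5.891 mm = 0.005891 m. Contact area A = π·d²/4 = π·(0.005891 m)²/4 = 2.726e-05 m².
Convert: Depth limit h_lim = 0.09794 mm = 9.794e-05 m.
Restated in SI base units: W = 127.3 N, H = 4.627e+08 Pa, K = 1.837e-04.
Permissible volume V_lim = h_lim·A = 9.794e-05 · 2.726e-05 = 2.669e-09 m³.
Sliding life L = V_lim·H/(K·W) = 2.669e-09 · 4.627e+08 / (1.837e-04 · 127.3) = 52.82 m.

value=52.82 m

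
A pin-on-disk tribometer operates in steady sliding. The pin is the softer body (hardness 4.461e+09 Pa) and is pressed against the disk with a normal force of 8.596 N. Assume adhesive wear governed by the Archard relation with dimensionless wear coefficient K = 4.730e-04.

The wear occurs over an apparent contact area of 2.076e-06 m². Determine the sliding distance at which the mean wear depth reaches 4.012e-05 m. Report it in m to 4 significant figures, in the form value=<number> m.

Printed values are rounded. All arithmetic carries full precision. Rounded just once: 4 significant figures.
In SI base units: W = 8.596 N, H = 4.461e+09 Pa, K = 4.730e-04.
Permissible volume V_lim = h_lim·A = 4.012e-05 · 2.076e-06 = 8.329e-11 m³.
Thus life L = V_lim·H/(K·W) = 8.329e-11 · 4.461e+09 / (4.730e-04 · 8.596) = 91.38 m.

value=91.38 m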